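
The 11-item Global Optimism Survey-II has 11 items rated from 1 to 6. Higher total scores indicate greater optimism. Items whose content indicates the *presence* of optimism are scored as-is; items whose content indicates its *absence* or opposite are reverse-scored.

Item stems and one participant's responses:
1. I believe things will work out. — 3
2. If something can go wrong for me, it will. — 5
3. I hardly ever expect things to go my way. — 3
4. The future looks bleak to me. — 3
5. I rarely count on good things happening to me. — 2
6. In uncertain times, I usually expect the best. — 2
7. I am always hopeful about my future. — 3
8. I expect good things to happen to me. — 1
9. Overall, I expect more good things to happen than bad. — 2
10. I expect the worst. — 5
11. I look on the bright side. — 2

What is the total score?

30

Items 2, 3, 4, 5, 10 describe the absence/opposite of optimism → reverse-score.
reverse-coded value = 7 − response.
  item 1: 3
  item 2: 7 − 5 = 2
  item 3: 7 − 3 = 4
  item 4: 7 − 3 = 4
  item 5: 7 − 2 = 5
  item 6: 2
  item 7: 3
  item 8: 1
  item 9: 2
  item 10: 7 − 5 = 2
  item 11: 2
Total = 3 + 2 + 4 + 4 + 5 + 2 + 3 + 1 + 2 + 2 + 2 = 30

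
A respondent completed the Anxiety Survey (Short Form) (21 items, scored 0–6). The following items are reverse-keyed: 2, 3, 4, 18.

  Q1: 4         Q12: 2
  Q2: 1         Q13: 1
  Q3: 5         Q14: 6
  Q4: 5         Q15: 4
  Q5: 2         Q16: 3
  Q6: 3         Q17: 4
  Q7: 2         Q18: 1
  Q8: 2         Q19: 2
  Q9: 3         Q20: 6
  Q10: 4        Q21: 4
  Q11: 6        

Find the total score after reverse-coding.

Reverse-coded items (reverse-coded value = 6 − response):
  item 2: 6 − 1 = 5
  item 3: 6 − 5 = 1
  item 4: 6 − 5 = 1
  item 18: 6 − 1 = 5
Scored items: 4, 5, 1, 1, 2, 3, 2, 2, 3, 4, 6, 2, 1, 6, 4, 3, 4, 5, 2, 6, 4
Total = 4 + 5 + 1 + 1 + 2 + 3 + 2 + 2 + 3 + 4 + 6 + 2 + 1 + 6 + 4 + 3 + 4 + 5 + 2 + 6 + 4 = 70

70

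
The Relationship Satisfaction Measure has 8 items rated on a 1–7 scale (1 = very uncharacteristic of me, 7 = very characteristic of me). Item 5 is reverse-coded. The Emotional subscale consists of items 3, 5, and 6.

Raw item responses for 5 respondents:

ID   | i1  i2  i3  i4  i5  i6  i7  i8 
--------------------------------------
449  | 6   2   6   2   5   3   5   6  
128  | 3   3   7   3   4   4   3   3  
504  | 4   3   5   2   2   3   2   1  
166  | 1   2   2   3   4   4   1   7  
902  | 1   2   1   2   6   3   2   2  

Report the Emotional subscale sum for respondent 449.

Respondent 449 raw: 6, 2, 6, 2, 5, 3, 5, 6.
Emotional items: 3, 5, 6.
Reverse-coded (reversed = (1+7) − raw = 8 − raw):
  item 3: 6
  item 5: 8 − 5 = 3
  item 6: 3
Sum = 6 + 3 + 3 = 12

12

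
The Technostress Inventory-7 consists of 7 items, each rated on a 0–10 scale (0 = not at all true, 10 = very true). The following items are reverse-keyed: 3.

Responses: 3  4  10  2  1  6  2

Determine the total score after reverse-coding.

18

Reverse-coded items (reverse-coded value = 10 − response):
  item 3: 10 − 10 = 0
After reverse-coding: 3, 4, 0, 2, 1, 6, 2
Total = 3 + 4 + 0 + 2 + 1 + 6 + 2 = 18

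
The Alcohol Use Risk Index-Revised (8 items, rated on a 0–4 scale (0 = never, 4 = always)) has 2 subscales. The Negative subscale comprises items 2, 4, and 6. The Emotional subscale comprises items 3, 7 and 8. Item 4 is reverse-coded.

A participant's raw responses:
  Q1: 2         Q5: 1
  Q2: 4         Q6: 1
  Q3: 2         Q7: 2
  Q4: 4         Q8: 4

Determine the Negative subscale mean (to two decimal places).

Negative items: 2, 4, 6.
Of these, item 4 is reverse-coded; reversed = (0+4) − raw = 4 − raw.
  item 2: 4
  item 4: 4 − 4 = 0
  item 6: 1
Sum = 4 + 0 + 1 = 5
Mean = 5 / 3 = 1.67

1.67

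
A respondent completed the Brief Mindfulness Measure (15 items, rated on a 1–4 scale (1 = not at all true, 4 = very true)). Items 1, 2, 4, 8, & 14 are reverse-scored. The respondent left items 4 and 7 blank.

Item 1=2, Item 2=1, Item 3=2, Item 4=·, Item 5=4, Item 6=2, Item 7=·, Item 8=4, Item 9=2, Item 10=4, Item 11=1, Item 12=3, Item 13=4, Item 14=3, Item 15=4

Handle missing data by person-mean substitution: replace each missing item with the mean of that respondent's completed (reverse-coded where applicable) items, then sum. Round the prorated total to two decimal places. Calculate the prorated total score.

41.54

Reverse-coded (on a 1–4 scale, reversed = 5 − raw):
  item 1: 5 − 2 = 3
  item 2: 5 − 1 = 4
  item 8: 5 − 4 = 1
  item 14: 5 − 3 = 2
Completed scored items (13 of 15): 3, 4, 2, 4, 2, 1, 2, 4, 1, 3, 4, 2, 4; sum = 36.
Person mean = 36 / 13 ≈ 2.7692
Prorated total = (36 / 13) × 15 = 41.54 (to 2 dp)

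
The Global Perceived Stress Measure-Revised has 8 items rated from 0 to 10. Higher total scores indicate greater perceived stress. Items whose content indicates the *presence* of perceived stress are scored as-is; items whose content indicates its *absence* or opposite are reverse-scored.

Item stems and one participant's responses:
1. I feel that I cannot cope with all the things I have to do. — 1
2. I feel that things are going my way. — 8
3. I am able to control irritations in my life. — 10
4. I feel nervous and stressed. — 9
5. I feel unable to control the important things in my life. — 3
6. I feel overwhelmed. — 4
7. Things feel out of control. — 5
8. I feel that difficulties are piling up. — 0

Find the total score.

Items 2, 3 describe the absence/opposite of perceived stress → reverse-score.
on a 0–10 scale, reversed = 10 − raw.
  item 1: 1
  item 2: 10 − 8 = 2
  item 3: 10 − 10 = 0
  item 4: 9
  item 5: 3
  item 6: 4
  item 7: 5
  item 8: 0
Total = 1 + 2 + 0 + 9 + 3 + 4 + 5 + 0 = 24

24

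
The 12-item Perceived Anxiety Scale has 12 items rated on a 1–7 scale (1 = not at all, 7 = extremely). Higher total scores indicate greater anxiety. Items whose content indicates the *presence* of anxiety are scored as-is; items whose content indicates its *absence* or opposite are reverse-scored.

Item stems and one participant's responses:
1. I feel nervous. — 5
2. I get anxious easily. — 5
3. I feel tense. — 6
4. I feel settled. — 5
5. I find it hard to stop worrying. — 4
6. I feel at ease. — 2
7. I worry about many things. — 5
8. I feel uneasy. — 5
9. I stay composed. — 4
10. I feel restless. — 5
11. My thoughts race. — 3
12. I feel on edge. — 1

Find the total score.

52

Items 4, 6, 9 describe the absence/opposite of anxiety → reverse-score.
on a 1–7 scale, reversed = 8 − raw.
  item 1: 5
  item 2: 5
  item 3: 6
  item 4: 8 − 5 = 3
  item 5: 4
  item 6: 8 − 2 = 6
  item 7: 5
  item 8: 5
  item 9: 8 − 4 = 4
  item 10: 5
  item 11: 3
  item 12: 1
Total = 5 + 5 + 6 + 3 + 4 + 6 + 5 + 5 + 4 + 5 + 3 + 1 = 52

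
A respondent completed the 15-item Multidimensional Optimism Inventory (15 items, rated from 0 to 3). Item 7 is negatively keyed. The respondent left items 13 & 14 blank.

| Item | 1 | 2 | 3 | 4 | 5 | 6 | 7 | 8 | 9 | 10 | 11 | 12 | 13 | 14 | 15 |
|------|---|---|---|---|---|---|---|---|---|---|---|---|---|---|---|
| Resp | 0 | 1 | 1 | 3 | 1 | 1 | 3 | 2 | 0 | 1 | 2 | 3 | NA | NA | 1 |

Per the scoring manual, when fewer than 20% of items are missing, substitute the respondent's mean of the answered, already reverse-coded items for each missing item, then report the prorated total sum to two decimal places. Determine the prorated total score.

Reverse-coded (on a 0–3 scale, reversed = 3 − raw):
  item 7: 3 − 3 = 0
Completed scored items (13 of 15): 0, 1, 1, 3, 1, 1, 0, 2, 0, 1, 2, 3, 1; sum = 16.
Person mean = 16 / 13 ≈ 1.2308
Prorated total = (16 / 13) × 15 = 18.46 (to 2 dp)

18.46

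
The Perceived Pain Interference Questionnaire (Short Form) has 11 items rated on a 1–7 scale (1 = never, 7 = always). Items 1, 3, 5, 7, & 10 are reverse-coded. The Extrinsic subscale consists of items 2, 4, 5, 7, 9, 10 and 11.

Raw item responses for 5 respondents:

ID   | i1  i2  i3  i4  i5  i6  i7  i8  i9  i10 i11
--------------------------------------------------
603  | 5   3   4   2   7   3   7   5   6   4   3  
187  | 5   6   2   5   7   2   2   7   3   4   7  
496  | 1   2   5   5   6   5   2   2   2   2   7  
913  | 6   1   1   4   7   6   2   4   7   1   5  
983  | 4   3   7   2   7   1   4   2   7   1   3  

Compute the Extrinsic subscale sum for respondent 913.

31

Respondent 913 raw: 6, 1, 1, 4, 7, 6, 2, 4, 7, 1, 5.
Extrinsic items: 2, 4, 5, 7, 9, 10, 11.
Reverse-coded (reversed = (1+7) − raw = 8 − raw):
  item 2: 1
  item 4: 4
  item 5: 8 − 7 = 1
  item 7: 8 − 2 = 6
  item 9: 7
  item 10: 8 − 1 = 7
  item 11: 5
Sum = 1 + 4 + 1 + 6 + 7 + 7 + 5 = 31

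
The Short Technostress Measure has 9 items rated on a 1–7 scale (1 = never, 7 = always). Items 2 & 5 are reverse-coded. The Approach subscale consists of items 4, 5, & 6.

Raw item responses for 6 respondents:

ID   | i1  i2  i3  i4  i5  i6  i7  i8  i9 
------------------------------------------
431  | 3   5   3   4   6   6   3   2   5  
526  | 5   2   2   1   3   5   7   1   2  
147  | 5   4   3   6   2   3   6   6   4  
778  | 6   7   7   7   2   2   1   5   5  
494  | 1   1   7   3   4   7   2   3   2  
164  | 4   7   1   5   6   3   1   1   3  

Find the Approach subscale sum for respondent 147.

15

Respondent 147 raw: 5, 4, 3, 6, 2, 3, 6, 6, 4.
Approach items: 4, 5, 6.
Reverse-coded (on a 1–7 scale, reversed = 8 − raw):
  item 4: 6
  item 5: 8 − 2 = 6
  item 6: 3
Sum = 6 + 6 + 3 = 15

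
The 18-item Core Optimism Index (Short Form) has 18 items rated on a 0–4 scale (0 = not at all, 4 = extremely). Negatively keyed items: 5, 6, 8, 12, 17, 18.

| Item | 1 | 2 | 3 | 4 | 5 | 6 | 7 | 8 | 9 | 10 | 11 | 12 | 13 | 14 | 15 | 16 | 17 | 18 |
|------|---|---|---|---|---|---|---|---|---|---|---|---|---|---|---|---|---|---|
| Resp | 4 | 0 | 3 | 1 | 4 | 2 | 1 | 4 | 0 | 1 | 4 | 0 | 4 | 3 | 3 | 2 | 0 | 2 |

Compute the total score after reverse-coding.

38

Reversing items 5, 6, 8, 12, 17, and 18 with 4 − raw:
Total = 4 + 0 + 3 + 1 + (4−4) + (4−2) + 1 + (4−4) + 0 + 1 + 4 + (4−0) + 4 + 3 + 3 + 2 + (4−0) + (4−2)
      = 4 + 0 + 3 + 1 + 0 + 2 + 1 + 0 + 0 + 1 + 4 + 4 + 4 + 3 + 3 + 2 + 4 + 2 = 38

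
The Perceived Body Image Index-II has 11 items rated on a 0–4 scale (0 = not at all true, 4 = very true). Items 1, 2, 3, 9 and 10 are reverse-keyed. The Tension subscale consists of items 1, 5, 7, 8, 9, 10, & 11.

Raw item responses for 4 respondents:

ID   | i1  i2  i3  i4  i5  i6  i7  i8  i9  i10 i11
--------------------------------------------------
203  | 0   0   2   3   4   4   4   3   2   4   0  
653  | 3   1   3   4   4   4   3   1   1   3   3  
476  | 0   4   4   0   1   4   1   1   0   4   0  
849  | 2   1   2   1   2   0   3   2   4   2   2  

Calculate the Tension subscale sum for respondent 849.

Respondent 849 raw: 2, 1, 2, 1, 2, 0, 3, 2, 4, 2, 2.
Tension items: 1, 5, 7, 8, 9, 10, 11.
Reverse-coded (on a 0–4 scale, reversed = 4 − raw):
  item 1: 4 − 2 = 2
  item 5: 2
  item 7: 3
  item 8: 2
  item 9: 4 − 4 = 0
  item 10: 4 − 2 = 2
  item 11: 2
Sum = 2 + 2 + 3 + 2 + 0 + 2 + 2 = 13

13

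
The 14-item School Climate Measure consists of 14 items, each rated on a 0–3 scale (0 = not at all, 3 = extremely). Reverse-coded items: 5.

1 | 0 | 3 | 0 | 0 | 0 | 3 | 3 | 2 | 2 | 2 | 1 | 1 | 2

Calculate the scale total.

Apply reverse scoring (reverse-coded value = 3 − response):
  item 5: 3 − 0 = 3
After reverse-coding: 1, 0, 3, 0, 3, 0, 3, 3, 2, 2, 2, 1, 1, 2
Total = 1 + 0 + 3 + 0 + 3 + 0 + 3 + 3 + 2 + 2 + 2 + 1 + 1 + 2 = 23

23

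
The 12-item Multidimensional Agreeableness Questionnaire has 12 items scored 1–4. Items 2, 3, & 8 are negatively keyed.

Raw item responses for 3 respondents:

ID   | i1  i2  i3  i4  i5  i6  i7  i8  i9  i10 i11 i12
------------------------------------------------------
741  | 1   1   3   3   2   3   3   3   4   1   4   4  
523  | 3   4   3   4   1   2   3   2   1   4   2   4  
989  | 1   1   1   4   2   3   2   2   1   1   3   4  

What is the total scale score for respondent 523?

30

Respondent 523 raw: 3, 4, 3, 4, 1, 2, 3, 2, 1, 4, 2, 4.
Reverse-coded (on a 1–4 scale, reversed = 5 − raw):
  item 1: 3
  item 2: 5 − 4 = 1
  item 3: 5 − 3 = 2
  item 4: 4
  item 5: 1
  item 6: 2
  item 7: 3
  item 8: 5 − 2 = 3
  item 9: 1
  item 10: 4
  item 11: 2
  item 12: 4
Sum = 3 + 1 + 2 + 4 + 1 + 2 + 3 + 3 + 1 + 4 + 2 + 4 = 30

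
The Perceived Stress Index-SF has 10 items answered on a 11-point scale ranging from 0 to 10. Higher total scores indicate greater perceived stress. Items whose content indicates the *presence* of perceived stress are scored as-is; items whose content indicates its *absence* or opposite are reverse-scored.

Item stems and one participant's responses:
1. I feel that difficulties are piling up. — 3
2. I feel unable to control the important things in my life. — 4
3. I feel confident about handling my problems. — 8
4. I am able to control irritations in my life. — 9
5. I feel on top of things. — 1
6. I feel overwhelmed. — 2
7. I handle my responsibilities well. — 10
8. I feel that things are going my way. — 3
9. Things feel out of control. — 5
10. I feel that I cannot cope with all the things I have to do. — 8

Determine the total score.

Items 3, 4, 5, 7, 8 describe the absence/opposite of perceived stress → reverse-score.
on a 0–10 scale, reversed = 10 − raw.
  item 1: 3
  item 2: 4
  item 3: 10 − 8 = 2
  item 4: 10 − 9 = 1
  item 5: 10 − 1 = 9
  item 6: 2
  item 7: 10 − 10 = 0
  item 8: 10 − 3 = 7
  item 9: 5
  item 10: 8
Total = 3 + 4 + 2 + 1 + 9 + 2 + 0 + 7 + 5 + 8 = 41

41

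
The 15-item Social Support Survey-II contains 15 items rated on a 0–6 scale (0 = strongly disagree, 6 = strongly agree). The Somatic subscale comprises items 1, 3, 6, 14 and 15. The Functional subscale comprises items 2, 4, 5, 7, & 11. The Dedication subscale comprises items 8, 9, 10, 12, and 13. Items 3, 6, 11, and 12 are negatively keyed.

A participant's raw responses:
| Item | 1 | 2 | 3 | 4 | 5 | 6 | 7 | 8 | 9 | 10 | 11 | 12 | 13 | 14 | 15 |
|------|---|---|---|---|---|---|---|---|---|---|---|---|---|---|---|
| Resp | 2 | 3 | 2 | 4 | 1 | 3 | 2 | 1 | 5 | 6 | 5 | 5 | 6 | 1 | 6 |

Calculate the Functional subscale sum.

11

Functional items: 2, 4, 5, 7, 11.
Of these, item 11 is negatively keyed; reverse-coded value = 6 − response.
  item 2: 3
  item 4: 4
  item 5: 1
  item 7: 2
  item 11: 6 − 5 = 1
Sum = 3 + 4 + 1 + 2 + 1 = 11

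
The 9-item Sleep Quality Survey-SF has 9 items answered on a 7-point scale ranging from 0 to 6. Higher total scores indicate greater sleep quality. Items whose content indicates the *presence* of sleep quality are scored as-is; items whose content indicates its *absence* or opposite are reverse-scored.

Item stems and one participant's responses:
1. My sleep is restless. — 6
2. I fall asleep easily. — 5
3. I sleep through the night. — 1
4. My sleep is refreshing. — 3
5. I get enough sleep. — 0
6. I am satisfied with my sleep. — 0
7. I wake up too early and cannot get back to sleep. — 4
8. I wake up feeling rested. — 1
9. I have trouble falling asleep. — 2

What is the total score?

Items 1, 7, 9 describe the absence/opposite of sleep quality → reverse-score.
on a 0–6 scale, reversed = 6 − raw.
  item 1: 6 − 6 = 0
  item 2: 5
  item 3: 1
  item 4: 3
  item 5: 0
  item 6: 0
  item 7: 6 − 4 = 2
  item 8: 1
  item 9: 6 − 2 = 4
Total = 0 + 5 + 1 + 3 + 0 + 0 + 2 + 1 + 4 = 16

16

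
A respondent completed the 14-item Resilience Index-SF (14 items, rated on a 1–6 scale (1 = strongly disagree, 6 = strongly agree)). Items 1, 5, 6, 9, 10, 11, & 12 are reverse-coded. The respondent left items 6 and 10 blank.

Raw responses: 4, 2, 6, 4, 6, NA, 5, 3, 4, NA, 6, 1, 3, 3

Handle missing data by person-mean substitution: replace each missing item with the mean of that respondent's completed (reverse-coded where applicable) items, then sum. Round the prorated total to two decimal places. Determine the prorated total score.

46.67

Reverse-coded (reverse-coded value = 7 − response):
  item 1: 7 − 4 = 3
  item 5: 7 − 6 = 1
  item 9: 7 − 4 = 3
  item 11: 7 − 6 = 1
  item 12: 7 − 1 = 6
Completed scored items (12 of 14): 3, 2, 6, 4, 1, 5, 3, 3, 1, 6, 3, 3; sum = 40.
Person mean = 40 / 12 ≈ 3.3333
Prorated total = (40 / 12) × 14 = 46.67 (to 2 dp)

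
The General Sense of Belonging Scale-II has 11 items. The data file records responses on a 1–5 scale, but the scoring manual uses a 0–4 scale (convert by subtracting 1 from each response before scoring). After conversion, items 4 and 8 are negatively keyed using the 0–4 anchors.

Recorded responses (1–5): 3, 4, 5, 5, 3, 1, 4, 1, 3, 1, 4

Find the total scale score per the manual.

Convert to 0–4: 2, 3, 4, 4, 2, 0, 3, 0, 2, 0, 3
Reverse-coded (reverse-coded value = 4 − response):
  item 4: 4 − 4 = 0
  item 8: 4 − 0 = 4
Scored: 2, 3, 4, 0, 2, 0, 3, 4, 2, 0, 3
Total = 23

23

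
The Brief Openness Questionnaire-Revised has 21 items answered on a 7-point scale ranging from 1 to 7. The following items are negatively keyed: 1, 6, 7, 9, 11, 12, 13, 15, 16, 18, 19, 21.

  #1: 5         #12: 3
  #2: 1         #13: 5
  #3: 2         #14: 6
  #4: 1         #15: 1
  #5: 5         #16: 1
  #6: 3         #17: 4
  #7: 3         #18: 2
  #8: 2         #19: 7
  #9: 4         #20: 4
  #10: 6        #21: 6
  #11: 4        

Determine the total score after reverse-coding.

83

Negatively keyed items use 8 − raw:
  item 1: 8 − 5 = 3
  item 6: 8 − 3 = 5
  item 7: 8 − 3 = 5
  item 9: 8 − 4 = 4
  item 11: 8 − 4 = 4
  item 12: 8 − 3 = 5
  item 13: 8 − 5 = 3
  item 15: 8 − 1 = 7
  item 16: 8 − 1 = 7
  item 18: 8 − 2 = 6
  item 19: 8 − 7 = 1
  item 21: 8 − 6 = 2
Scored responses: 3, 1, 2, 1, 5, 5, 5, 2, 4, 6, 4, 5, 3, 6, 7, 7, 4, 6, 1, 4, 2
Total = 3 + 1 + 2 + 1 + 5 + 5 + 5 + 2 + 4 + 6 + 4 + 5 + 3 + 6 + 7 + 7 + 4 + 6 + 1 + 4 + 2 = 83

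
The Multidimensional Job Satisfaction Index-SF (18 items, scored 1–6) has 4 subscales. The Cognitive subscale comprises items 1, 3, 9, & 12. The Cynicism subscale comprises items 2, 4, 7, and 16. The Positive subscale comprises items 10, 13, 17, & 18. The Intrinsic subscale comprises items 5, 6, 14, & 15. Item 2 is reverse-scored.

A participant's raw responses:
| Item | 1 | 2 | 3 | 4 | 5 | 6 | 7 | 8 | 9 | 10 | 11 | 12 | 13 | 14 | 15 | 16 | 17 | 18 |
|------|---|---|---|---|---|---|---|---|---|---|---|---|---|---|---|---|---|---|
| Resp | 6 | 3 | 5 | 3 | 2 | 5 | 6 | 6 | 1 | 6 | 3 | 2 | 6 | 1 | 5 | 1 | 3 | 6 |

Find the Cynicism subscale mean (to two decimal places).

3.50

Cynicism items: 2, 4, 7, 16.
Of these, item 2 is reverse-scored; reverse-coded value = 7 − response.
  item 2: 7 − 3 = 4
  item 4: 3
  item 7: 6
  item 16: 1
Sum = 4 + 3 + 6 + 1 = 14
Mean = 14 / 4 = 3.50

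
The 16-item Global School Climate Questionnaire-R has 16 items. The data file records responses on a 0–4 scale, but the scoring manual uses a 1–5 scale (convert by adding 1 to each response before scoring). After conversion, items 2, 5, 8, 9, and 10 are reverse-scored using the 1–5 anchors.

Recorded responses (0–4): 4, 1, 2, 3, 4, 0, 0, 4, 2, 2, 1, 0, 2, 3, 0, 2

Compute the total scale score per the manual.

40

Convert to 1–5: 5, 2, 3, 4, 5, 1, 1, 5, 3, 3, 2, 1, 3, 4, 1, 3
Reverse-coded (reverse-coded value = 6 − response):
  item 2: 6 − 2 = 4
  item 5: 6 − 5 = 1
  item 8: 6 − 5 = 1
  item 9: 6 − 3 = 3
  item 10: 6 − 3 = 3
Scored: 5, 4, 3, 4, 1, 1, 1, 1, 3, 3, 2, 1, 3, 4, 1, 3
Total = 40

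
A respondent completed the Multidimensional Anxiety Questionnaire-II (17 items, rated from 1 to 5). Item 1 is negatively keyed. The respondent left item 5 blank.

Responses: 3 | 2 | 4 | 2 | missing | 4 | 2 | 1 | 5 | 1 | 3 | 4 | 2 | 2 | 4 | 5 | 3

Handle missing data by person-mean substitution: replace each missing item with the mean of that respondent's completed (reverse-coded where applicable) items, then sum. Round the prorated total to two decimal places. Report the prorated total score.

49.94

Reverse-coded (on a 1–5 scale, reversed = 6 − raw):
  item 1: 6 − 3 = 3
Completed scored items (16 of 17): 3, 2, 4, 2, 4, 2, 1, 5, 1, 3, 4, 2, 2, 4, 5, 3; sum = 47.
Person mean = 47 / 16 ≈ 2.9375
Prorated total = (47 / 16) × 17 = 49.94 (to 2 dp)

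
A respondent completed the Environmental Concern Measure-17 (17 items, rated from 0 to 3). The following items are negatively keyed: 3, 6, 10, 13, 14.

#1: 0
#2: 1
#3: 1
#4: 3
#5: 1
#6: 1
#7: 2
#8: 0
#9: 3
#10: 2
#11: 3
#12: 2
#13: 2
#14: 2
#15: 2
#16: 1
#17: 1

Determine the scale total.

26

Raw sum = 27. Negatively keyed items: 3, 6, 10, 13, 14; their raw sum = 8.
Each reversal replaces raw with 3 − raw, changing the total by 3 − 2·raw per item.
Total = 27 + 5·3 − 2·8 = 27 + 15 − 16 = 26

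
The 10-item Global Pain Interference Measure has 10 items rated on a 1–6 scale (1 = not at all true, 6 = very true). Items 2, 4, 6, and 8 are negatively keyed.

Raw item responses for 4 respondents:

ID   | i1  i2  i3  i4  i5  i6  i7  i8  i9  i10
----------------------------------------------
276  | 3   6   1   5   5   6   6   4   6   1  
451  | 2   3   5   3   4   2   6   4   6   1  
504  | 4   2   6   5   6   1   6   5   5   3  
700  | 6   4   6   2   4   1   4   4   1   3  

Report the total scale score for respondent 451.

40

Respondent 451 raw: 2, 3, 5, 3, 4, 2, 6, 4, 6, 1.
Reverse-coded (reverse-coded value = 7 − response):
  item 1: 2
  item 2: 7 − 3 = 4
  item 3: 5
  item 4: 7 − 3 = 4
  item 5: 4
  item 6: 7 − 2 = 5
  item 7: 6
  item 8: 7 − 4 = 3
  item 9: 6
  item 10: 1
Sum = 2 + 4 + 5 + 4 + 4 + 5 + 6 + 3 + 6 + 1 = 40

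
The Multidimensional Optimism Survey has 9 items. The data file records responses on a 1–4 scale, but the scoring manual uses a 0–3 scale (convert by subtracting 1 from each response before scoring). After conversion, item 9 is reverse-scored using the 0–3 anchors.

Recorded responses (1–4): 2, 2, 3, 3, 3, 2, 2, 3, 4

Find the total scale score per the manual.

Convert to 0–3: 1, 1, 2, 2, 2, 1, 1, 2, 3
Reverse-coded (reversed = (0+3) − raw = 3 − raw):
  item 9: 3 − 3 = 0
Scored: 1, 1, 2, 2, 2, 1, 1, 2, 0
Total = 12

12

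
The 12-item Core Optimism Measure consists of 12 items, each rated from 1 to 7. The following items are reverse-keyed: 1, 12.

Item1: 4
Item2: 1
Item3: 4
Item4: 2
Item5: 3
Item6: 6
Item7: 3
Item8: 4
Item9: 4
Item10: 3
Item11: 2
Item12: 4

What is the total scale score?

Raw sum = 40. Reverse-keyed items: 1, 12; their raw sum = 8.
Each reversal replaces raw with 8 − raw, changing the total by 8 − 2·raw per item.
Total = 40 + 2·8 − 2·8 = 40 + 16 − 16 = 40

40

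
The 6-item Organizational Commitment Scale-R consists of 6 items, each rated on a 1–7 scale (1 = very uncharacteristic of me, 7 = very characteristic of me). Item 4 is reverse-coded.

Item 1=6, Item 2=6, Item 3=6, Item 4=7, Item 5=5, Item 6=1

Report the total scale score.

Raw sum = 31. Reverse-coded items: 4; their raw sum = 7.
Each reversal replaces raw with 8 − raw, changing the total by 8 − 2·raw per item.
Total = 31 + 1·8 − 2·7 = 31 + 8 − 14 = 25

25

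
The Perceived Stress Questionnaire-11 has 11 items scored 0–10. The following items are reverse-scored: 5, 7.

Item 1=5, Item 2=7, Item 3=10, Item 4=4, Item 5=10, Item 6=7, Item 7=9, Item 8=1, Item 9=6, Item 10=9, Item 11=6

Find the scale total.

56

Reverse-coded items (on a 0–10 scale, reversed = 10 − raw):
  item 5: 10 − 10 = 0
  item 7: 10 − 9 = 1
After reverse-coding: 5, 7, 10, 4, 0, 7, 1, 1, 6, 9, 6
Total = 5 + 7 + 10 + 4 + 0 + 7 + 1 + 1 + 6 + 9 + 6 = 56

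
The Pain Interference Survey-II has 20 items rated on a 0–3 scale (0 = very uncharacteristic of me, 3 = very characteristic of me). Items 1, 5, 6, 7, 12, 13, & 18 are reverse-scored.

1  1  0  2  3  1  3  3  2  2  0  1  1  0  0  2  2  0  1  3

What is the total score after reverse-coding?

Reverse-coded items (reverse-coded value = 3 − response):
  item 1: 3 − 1 = 2
  item 5: 3 − 3 = 0
  item 6: 3 − 1 = 2
  item 7: 3 − 3 = 0
  item 12: 3 − 1 = 2
  item 13: 3 − 1 = 2
  item 18: 3 − 0 = 3
Scored items: 2, 1, 0, 2, 0, 2, 0, 3, 2, 2, 0, 2, 2, 0, 0, 2, 2, 3, 1, 3
Total = 2 + 1 + 0 + 2 + 0 + 2 + 0 + 3 + 2 + 2 + 0 + 2 + 2 + 0 + 0 + 2 + 2 + 3 + 1 + 3 = 29

29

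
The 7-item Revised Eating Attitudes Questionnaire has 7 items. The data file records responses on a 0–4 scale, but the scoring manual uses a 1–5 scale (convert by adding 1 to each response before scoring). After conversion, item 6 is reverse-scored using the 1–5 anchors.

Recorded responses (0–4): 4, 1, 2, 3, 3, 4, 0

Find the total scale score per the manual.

20

Convert to 1–5: 5, 2, 3, 4, 4, 5, 1
Reverse-coded (reverse-coded value = 6 − response):
  item 6: 6 − 5 = 1
Scored: 5, 2, 3, 4, 4, 1, 1
Total = 20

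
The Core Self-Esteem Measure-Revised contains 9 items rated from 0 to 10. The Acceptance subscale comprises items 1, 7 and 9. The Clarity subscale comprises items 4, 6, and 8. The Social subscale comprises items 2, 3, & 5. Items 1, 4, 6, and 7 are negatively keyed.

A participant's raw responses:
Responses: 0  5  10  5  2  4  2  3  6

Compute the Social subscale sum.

Social items: 2, 3, 5.
  item 2: 5
  item 3: 10
  item 5: 2
Sum = 5 + 10 + 2 = 17

17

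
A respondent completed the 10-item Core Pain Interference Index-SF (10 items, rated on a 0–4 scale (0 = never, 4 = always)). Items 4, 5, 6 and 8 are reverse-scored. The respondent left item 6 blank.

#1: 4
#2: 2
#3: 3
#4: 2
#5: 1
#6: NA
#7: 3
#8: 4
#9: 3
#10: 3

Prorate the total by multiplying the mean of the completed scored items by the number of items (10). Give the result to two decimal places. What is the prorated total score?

Reverse-coded (on a 0–4 scale, reversed = 4 − raw):
  item 4: 4 − 2 = 2
  item 5: 4 − 1 = 3
  item 8: 4 − 4 = 0
Completed scored items (9 of 10): 4, 2, 3, 2, 3, 3, 0, 3, 3; sum = 23.
Person mean = 23 / 9 ≈ 2.5556
Prorated total = (23 / 9) × 10 = 25.56 (to 2 dp)

25.56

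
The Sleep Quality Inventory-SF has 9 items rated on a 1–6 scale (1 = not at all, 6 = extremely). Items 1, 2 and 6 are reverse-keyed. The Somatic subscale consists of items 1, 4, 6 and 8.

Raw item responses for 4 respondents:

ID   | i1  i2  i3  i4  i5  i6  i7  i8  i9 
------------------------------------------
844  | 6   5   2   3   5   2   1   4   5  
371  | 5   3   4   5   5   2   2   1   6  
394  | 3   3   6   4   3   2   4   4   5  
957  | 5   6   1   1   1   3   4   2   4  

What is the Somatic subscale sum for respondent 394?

Respondent 394 raw: 3, 3, 6, 4, 3, 2, 4, 4, 5.
Somatic items: 1, 4, 6, 8.
Reverse-coded (reverse-coded value = 7 − response):
  item 1: 7 − 3 = 4
  item 4: 4
  item 6: 7 − 2 = 5
  item 8: 4
Sum = 4 + 4 + 5 + 4 = 17

17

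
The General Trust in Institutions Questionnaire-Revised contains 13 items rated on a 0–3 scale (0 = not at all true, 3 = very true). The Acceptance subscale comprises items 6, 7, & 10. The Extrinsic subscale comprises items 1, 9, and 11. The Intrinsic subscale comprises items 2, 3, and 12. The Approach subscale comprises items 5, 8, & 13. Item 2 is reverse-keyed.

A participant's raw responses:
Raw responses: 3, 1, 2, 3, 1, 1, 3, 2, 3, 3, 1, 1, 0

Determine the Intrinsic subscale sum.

5

Intrinsic items: 2, 3, 12.
Of these, item 2 is reverse-keyed; reversed = (0+3) − raw = 3 − raw.
  item 2: 3 − 1 = 2
  item 3: 2
  item 12: 1
Sum = 2 + 2 + 1 = 5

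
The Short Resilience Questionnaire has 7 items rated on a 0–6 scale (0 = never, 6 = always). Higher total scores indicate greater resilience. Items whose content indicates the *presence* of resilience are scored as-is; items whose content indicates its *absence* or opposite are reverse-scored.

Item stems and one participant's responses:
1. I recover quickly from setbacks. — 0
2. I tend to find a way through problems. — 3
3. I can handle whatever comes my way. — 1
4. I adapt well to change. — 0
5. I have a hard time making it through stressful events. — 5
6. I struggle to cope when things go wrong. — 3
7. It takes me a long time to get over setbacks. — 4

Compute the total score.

10

Items 5, 6, 7 describe the absence/opposite of resilience → reverse-score.
reversed = (0+6) − raw = 6 − raw.
  item 1: 0
  item 2: 3
  item 3: 1
  item 4: 0
  item 5: 6 − 5 = 1
  item 6: 6 − 3 = 3
  item 7: 6 − 4 = 2
Total = 0 + 3 + 1 + 0 + 1 + 3 + 2 = 10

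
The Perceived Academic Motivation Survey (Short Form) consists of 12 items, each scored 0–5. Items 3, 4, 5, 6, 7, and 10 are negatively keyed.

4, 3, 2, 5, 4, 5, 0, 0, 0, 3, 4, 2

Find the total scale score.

Apply reverse scoring (on a 0–5 scale, reversed = 5 − raw):
  item 3: 5 − 2 = 3
  item 4: 5 − 5 = 0
  item 5: 5 − 4 = 1
  item 6: 5 − 5 = 0
  item 7: 5 − 0 = 5
  item 10: 5 − 3 = 2
Scored items: 4, 3, 3, 0, 1, 0, 5, 0, 0, 2, 4, 2
Total = 4 + 3 + 3 + 0 + 1 + 0 + 5 + 0 + 0 + 2 + 4 + 2 = 24

24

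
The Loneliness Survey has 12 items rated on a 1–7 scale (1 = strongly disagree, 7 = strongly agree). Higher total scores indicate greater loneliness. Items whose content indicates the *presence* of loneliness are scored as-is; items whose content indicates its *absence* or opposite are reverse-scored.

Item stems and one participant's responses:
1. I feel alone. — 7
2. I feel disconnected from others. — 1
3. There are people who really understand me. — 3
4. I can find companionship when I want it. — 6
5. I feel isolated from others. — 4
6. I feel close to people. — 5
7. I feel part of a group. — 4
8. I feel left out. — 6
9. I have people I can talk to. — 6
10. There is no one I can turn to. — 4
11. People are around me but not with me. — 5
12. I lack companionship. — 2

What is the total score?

Items 3, 4, 6, 7, 9 describe the absence/opposite of loneliness → reverse-score.
reverse-coded value = 8 − response.
  item 1: 7
  item 2: 1
  item 3: 8 − 3 = 5
  item 4: 8 − 6 = 2
  item 5: 4
  item 6: 8 − 5 = 3
  item 7: 8 − 4 = 4
  item 8: 6
  item 9: 8 − 6 = 2
  item 10: 4
  item 11: 5
  item 12: 2
Total = 7 + 1 + 5 + 2 + 4 + 3 + 4 + 6 + 2 + 4 + 5 + 2 = 45

45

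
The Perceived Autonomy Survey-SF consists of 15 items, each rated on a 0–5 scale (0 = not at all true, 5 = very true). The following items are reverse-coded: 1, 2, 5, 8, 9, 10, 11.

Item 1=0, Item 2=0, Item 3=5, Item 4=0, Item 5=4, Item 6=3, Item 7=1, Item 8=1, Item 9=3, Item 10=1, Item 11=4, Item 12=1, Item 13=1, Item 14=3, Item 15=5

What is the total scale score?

Reversing items 1, 2, 5, 8, 9, 10, & 11 with 5 − raw:
Total = (5−0) + (5−0) + 5 + 0 + (5−4) + 3 + 1 + (5−1) + (5−3) + (5−1) + (5−4) + 1 + 1 + 3 + 5
      = 5 + 5 + 5 + 0 + 1 + 3 + 1 + 4 + 2 + 4 + 1 + 1 + 1 + 3 + 5 = 41

41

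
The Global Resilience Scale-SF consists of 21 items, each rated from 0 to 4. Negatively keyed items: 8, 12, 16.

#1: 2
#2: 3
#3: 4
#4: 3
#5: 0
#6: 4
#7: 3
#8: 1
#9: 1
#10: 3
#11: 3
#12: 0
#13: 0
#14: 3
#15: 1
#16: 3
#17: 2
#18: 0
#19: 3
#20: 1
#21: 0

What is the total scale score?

Reversing items 8, 12 and 16 with 4 − raw:
Total = 2 + 3 + 4 + 3 + 0 + 4 + 3 + (4−1) + 1 + 3 + 3 + (4−0) + 0 + 3 + 1 + (4−3) + 2 + 0 + 3 + 1 + 0
      = 2 + 3 + 4 + 3 + 0 + 4 + 3 + 3 + 1 + 3 + 3 + 4 + 0 + 3 + 1 + 1 + 2 + 0 + 3 + 1 + 0 = 44

44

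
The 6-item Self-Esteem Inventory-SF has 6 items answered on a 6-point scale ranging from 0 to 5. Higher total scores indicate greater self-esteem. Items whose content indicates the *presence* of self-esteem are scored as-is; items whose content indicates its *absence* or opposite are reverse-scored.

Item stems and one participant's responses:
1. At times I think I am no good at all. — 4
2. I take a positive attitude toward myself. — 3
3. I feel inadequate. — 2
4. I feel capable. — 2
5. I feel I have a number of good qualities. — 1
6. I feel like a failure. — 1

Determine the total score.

14

Items 1, 3, 6 describe the absence/opposite of self-esteem → reverse-score.
reverse-coded value = 5 − response.
  item 1: 5 − 4 = 1
  item 2: 3
  item 3: 5 − 2 = 3
  item 4: 2
  item 5: 1
  item 6: 5 − 1 = 4
Total = 1 + 3 + 3 + 2 + 1 + 4 = 14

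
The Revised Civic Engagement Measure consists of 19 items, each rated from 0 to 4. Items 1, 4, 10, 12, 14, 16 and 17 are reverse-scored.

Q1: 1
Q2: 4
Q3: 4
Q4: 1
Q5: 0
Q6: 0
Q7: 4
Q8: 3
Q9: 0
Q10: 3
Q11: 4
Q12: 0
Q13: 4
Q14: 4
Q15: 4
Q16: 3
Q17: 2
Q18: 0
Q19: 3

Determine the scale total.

Raw sum = 44. Reverse-scored items: 1, 4, 10, 12, 14, 16, 17; their raw sum = 14.
Each reversal replaces raw with 4 − raw, changing the total by 4 − 2·raw per item.
Total = 44 + 7·4 − 2·14 = 44 + 28 − 28 = 44

44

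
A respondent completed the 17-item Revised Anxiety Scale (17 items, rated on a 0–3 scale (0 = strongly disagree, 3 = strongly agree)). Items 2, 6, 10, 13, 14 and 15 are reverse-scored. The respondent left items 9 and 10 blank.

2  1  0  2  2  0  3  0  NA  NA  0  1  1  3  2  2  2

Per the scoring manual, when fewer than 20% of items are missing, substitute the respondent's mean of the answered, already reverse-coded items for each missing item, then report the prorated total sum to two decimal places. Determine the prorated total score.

24.93

Reverse-coded (reverse-coded value = 3 − response):
  item 2: 3 − 1 = 2
  item 6: 3 − 0 = 3
  item 13: 3 − 1 = 2
  item 14: 3 − 3 = 0
  item 15: 3 − 2 = 1
Completed scored items (15 of 17): 2, 2, 0, 2, 2, 3, 3, 0, 0, 1, 2, 0, 1, 2, 2; sum = 22.
Person mean = 22 / 15 ≈ 1.4667
Prorated total = (22 / 15) × 17 = 24.93 (to 2 dp)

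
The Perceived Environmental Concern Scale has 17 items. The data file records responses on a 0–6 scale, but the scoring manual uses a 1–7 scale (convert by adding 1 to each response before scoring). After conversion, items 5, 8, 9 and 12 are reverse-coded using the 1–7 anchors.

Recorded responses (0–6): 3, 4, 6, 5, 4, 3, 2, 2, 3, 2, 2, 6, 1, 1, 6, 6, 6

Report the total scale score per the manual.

73

Convert to 1–7: 4, 5, 7, 6, 5, 4, 3, 3, 4, 3, 3, 7, 2, 2, 7, 7, 7
Reverse-coded (reversed = (1+7) − raw = 8 − raw):
  item 5: 8 − 5 = 3
  item 8: 8 − 3 = 5
  item 9: 8 − 4 = 4
  item 12: 8 − 7 = 1
Scored: 4, 5, 7, 6, 3, 4, 3, 5, 4, 3, 3, 1, 2, 2, 7, 7, 7
Total = 73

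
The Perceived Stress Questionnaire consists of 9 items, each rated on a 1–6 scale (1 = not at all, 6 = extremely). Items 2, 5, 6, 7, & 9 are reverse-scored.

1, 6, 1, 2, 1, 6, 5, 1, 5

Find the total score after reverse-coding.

17

Apply reverse scoring (on a 1–6 scale, reversed = 7 − raw):
  item 2: 7 − 6 = 1
  item 5: 7 − 1 = 6
  item 6: 7 − 6 = 1
  item 7: 7 − 5 = 2
  item 9: 7 − 5 = 2
Scored items: 1, 1, 1, 2, 6, 1, 2, 1, 2
Total = 1 + 1 + 1 + 2 + 6 + 1 + 2 + 1 + 2 = 17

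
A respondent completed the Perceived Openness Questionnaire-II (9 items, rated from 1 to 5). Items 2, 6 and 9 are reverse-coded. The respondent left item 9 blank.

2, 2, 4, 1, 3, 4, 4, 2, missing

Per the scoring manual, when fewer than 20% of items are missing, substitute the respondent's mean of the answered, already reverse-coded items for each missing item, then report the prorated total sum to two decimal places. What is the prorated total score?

24.75

Reverse-coded (on a 1–5 scale, reversed = 6 − raw):
  item 2: 6 − 2 = 4
  item 6: 6 − 4 = 2
Completed scored items (8 of 9): 2, 4, 4, 1, 3, 2, 4, 2; sum = 22.
Person mean = 22 / 8 ≈ 2.7500
Prorated total = (22 / 8) × 9 = 24.75 (to 2 dp)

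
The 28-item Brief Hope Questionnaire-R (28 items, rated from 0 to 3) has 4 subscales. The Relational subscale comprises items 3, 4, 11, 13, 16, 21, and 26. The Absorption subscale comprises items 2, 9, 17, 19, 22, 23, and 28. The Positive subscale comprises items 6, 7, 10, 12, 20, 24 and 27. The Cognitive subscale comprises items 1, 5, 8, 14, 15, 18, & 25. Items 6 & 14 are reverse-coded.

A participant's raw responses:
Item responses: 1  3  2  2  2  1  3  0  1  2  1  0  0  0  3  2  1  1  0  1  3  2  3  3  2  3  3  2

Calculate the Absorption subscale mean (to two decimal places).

1.71

Absorption items: 2, 9, 17, 19, 22, 23, 28.
  item 2: 3
  item 9: 1
  item 17: 1
  item 19: 0
  item 22: 2
  item 23: 3
  item 28: 2
Sum = 3 + 1 + 1 + 0 + 2 + 3 + 2 = 12
Mean = 12 / 7 = 1.71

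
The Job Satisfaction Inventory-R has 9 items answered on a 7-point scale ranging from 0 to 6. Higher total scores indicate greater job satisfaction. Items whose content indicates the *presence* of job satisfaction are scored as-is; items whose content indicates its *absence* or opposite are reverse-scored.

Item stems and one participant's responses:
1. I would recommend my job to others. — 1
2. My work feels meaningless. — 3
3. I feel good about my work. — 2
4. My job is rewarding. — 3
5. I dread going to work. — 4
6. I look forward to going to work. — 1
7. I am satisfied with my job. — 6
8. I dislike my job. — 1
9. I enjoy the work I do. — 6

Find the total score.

Items 2, 5, 8 describe the absence/opposite of job satisfaction → reverse-score.
reverse-coded value = 6 − response.
  item 1: 1
  item 2: 6 − 3 = 3
  item 3: 2
  item 4: 3
  item 5: 6 − 4 = 2
  item 6: 1
  item 7: 6
  item 8: 6 − 1 = 5
  item 9: 6
Total = 1 + 3 + 2 + 3 + 2 + 1 + 6 + 5 + 6 = 29

29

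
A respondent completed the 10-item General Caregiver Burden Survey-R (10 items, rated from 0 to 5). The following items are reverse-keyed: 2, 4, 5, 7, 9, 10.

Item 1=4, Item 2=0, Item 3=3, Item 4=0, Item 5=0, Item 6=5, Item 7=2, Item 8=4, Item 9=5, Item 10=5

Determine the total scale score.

34

Raw sum = 28. Reverse-keyed items: 2, 4, 5, 7, 9, 10; their raw sum = 12.
Each reversal replaces raw with 5 − raw, changing the total by 5 − 2·raw per item.
Total = 28 + 6·5 − 2·12 = 28 + 30 − 24 = 34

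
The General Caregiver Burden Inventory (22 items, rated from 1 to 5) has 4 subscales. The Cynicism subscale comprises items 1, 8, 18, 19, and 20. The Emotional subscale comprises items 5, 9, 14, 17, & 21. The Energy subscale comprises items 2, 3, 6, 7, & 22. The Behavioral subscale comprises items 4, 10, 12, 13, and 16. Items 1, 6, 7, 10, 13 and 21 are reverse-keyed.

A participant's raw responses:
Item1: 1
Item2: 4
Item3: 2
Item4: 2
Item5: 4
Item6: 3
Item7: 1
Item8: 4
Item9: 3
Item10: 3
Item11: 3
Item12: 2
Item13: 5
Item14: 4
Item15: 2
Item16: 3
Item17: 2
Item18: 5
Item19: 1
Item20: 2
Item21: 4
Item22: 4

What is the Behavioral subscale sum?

11

Behavioral items: 4, 10, 12, 13, 16.
Of these, items 10 and 13 are reverse-keyed; reversed = (1+5) − raw = 6 − raw.
  item 4: 2
  item 10: 6 − 3 = 3
  item 12: 2
  item 13: 6 − 5 = 1
  item 16: 3
Sum = 2 + 3 + 2 + 1 + 3 = 11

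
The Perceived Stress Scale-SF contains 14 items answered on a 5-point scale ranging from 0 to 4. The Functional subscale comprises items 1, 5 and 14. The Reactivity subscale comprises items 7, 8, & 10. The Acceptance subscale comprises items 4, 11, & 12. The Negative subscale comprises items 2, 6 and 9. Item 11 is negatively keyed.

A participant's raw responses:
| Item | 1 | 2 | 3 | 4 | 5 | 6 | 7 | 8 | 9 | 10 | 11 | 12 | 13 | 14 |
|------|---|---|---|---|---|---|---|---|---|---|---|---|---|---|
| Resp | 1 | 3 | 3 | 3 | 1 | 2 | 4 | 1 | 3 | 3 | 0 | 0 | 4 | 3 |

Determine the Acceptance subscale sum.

7

Acceptance items: 4, 11, 12.
Of these, item 11 is negatively keyed; on a 0–4 scale, reversed = 4 − raw.
  item 4: 3
  item 11: 4 − 0 = 4
  item 12: 0
Sum = 3 + 4 + 0 = 7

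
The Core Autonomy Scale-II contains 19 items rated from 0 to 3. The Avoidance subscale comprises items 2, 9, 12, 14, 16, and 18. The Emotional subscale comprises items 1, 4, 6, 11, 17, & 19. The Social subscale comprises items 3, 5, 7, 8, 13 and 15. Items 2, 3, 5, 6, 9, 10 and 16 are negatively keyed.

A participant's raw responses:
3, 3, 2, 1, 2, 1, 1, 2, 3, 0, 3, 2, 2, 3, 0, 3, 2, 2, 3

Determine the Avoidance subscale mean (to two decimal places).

Avoidance items: 2, 9, 12, 14, 16, 18.
Of these, items 2, 9 and 16 are negatively keyed; reverse-coded value = 3 − response.
  item 2: 3 − 3 = 0
  item 9: 3 − 3 = 0
  item 12: 2
  item 14: 3
  item 16: 3 − 3 = 0
  item 18: 2
Sum = 0 + 0 + 2 + 3 + 0 + 2 = 7
Mean = 7 / 6 = 1.17

1.17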